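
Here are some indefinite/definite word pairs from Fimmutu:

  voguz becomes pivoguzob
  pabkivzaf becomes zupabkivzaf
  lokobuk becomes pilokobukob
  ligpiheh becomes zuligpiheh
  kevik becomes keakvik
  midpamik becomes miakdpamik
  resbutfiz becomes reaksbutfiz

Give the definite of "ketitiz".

lokobuk and midpamik both end in -k yet inflect differently (pilokobukob, miakdpamik), so the final letter is not what conditions the rule; the last vowel is.
"ketitiz" has last vowel 'i'. The stems whose last vowel is 'i' (midpamik → miakdpamik, resbutfiz → reaksbutfiz, kevik → keakvik) insert -ak- after the first vowel.
The other patterns: stems whose last vowel is 'u' add pi- … -ob around the stem; stems whose last vowel is 'a' or 'e' add the prefix zu-.
So ketitiz → keaktitiz.

keaktitiz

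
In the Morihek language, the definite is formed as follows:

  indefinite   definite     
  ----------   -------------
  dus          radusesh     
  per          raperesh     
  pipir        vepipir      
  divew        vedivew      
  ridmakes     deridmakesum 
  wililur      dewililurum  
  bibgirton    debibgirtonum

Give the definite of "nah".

per and pipir both end in -r yet inflect differently (raperesh, vepipir), so the final letter is not what conditions the rule; the number of vowels is.
"nah" has 1 vowel. The stems with 1 vowel (dus → radusesh, per → raperesh) add ra- … -esh around the stem.
The other patterns: stems with 2 vowels add the prefix ve-; stems with 3 vowels add de- … -um around the stem.
So nah → ranahesh.

ranahesh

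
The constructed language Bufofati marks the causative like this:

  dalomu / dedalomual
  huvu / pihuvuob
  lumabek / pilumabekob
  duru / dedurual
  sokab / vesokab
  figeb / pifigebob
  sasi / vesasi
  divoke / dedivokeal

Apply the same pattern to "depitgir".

dalomu and huvu both end in -u yet inflect differently (dedalomual, pihuvuob), so the final letter is not what conditions the rule; the first letter is.
"depitgir" begins with d-. The stems beginning with d- (divoke → dedivokeal, dalomu → dedalomual, duru → dedurual) add de- … -al around the stem.
So depitgir → dedepitgiral.

dedepitgiral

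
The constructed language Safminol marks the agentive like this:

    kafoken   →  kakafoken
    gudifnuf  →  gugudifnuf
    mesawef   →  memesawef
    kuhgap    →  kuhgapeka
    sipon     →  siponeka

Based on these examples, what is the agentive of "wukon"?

wukoneka

"wukon" has 2 vowels. The stems with 2 vowels (kuhgap → kuhgapeka, sipon → siponeka) add -eka.
The other pattern: stems with 3 vowels repeat the first consonant+vowel as a prefix.
So wukon → wukoneka.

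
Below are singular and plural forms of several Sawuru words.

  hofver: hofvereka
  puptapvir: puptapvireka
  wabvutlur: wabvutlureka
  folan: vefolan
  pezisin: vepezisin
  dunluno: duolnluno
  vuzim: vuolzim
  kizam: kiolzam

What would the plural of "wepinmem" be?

weolpinmem

puptapvir and pezisin both have last vowel 'i' yet inflect differently (puptapvireka, vepezisin), so the last vowel is not what conditions the rule; the final letter is.
"wepinmem" ends in -m. The stems ending in -m (vuzim → vuolzim, kizam → kiolzam) insert -ol- after the first vowel.
The other patterns: stems ending in -r add -eka; stems ending in -n add the prefix ve-.
So wepinmem → weolpinmem.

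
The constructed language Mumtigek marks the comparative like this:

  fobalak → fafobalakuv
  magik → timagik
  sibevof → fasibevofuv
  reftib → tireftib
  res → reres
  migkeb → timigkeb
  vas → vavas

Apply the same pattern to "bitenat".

"bitenat" has 3 vowels. The stems with 3 vowels (sibevof → fasibevofuv, fobalak → fafobalakuv) add fa- … -uv around the stem.
So bitenat → fabitenatuv.

fabitenatuv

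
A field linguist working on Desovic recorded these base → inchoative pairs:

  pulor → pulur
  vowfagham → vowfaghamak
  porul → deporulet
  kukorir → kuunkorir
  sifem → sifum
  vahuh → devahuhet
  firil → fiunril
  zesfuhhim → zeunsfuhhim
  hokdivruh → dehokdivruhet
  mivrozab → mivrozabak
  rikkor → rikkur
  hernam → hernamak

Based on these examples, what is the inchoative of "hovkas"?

hovkasak

"hovkas" has last vowel 'a'. The stems whose last vowel is 'a' (hernam → hernamak, vowfagham → vowfaghamak, mivrozab → mivrozabak) add -ak.
So hovkas → hovkasak.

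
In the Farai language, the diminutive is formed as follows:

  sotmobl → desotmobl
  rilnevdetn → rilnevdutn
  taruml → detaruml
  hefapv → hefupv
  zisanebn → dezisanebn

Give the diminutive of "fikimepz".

"fikimepz" has second-to-last letter 'p'. The one such stem in the data (hefapv → hefupv) changes the last vowel to 'u' (as does rilnevdetn), so the same rule applies.
So fikimepz → fikimupz.

fikimupz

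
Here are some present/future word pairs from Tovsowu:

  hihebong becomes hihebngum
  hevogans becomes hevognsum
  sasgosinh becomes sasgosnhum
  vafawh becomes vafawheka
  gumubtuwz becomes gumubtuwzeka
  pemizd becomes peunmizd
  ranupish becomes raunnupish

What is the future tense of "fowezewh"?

fowezewheka

sasgosinh and vafawh both end in -h yet inflect differently (sasgosnhum, vafawheka), so the final letter is not what conditions the rule; the second-to-last letter is.
"fowezewh" has second-to-last letter 'w'. The stems whose second-to-last letter is 'w' (vafawh → vafawheka, gumubtuwz → gumubtuwzeka) add -eka.
The other patterns: stems whose second-to-last letter is 'n' delete the last vowel and add -um; stems whose second-to-last letter is 's' or 'z' insert -un- after the first vowel.
So fowezewh → fowezewheka.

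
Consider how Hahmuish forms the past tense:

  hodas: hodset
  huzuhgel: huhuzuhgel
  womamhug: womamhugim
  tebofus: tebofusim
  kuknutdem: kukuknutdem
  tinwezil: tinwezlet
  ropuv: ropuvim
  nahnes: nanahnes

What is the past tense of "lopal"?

tebofus and nahnes both end in -s yet inflect differently (tebofusim, nanahnes), so the final letter is not what conditions the rule; the last vowel is.
"lopal" has last vowel 'a'. The one such stem in the data (hodas → hodset) deletes the last vowel and adds -et (as does tinwezil), so the same rule applies.
So lopal → loplet.

loplet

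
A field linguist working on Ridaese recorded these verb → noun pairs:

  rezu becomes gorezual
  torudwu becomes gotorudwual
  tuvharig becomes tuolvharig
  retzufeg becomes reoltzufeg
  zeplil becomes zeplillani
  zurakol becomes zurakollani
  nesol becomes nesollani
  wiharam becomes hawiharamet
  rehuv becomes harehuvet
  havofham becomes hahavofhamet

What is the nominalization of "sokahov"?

hasokahovet

tuvharig and zeplil both have last vowel 'i' yet inflect differently (tuolvharig, zeplillani), so the last vowel is not what conditions the rule; the final letter is.
"sokahov" ends in -v. The one such stem in the data (rehuv → harehuvet) adds ha- … -et around the stem, so the same rule applies.
So sokahov → hasokahovet.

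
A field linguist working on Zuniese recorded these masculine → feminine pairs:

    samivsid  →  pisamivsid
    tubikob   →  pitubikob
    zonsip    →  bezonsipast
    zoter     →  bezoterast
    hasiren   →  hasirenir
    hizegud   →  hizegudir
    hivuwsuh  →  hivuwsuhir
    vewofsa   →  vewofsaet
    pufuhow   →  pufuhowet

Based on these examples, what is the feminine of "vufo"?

vufoet

samivsid and hizegud both end in -d yet inflect differently (pisamivsid, hizegudir), so the final letter is not what conditions the rule; the first letter is.
"vufo" begins with v-. The one such stem in the data (vewofsa → vewofsaet) adds -et, so the same rule applies.
The other patterns: stems beginning with s- or t- add the prefix pi-; stems beginning with z- add be- … -ast around the stem; stems beginning with h- add -ir.
So vufo → vufoet.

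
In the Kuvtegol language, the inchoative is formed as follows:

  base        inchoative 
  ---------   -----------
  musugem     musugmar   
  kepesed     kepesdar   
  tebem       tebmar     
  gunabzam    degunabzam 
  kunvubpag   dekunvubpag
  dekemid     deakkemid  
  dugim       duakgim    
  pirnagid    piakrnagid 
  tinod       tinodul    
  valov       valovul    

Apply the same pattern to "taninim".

musugem and gunabzam both end in -m yet inflect differently (musugmar, degunabzam), so the final letter is not what conditions the rule; the last vowel is.
"taninim" has last vowel 'i'. The stems whose last vowel is 'i' (dekemid → deakkemid, dugim → duakgim, pirnagid → piakrnagid) insert -ak- after the first vowel.
The other patterns: stems whose last vowel is 'e' delete the last vowel and add -ar; stems whose last vowel is 'a' add the prefix de-; stems whose last vowel is 'o' add -ul.
So taninim → taakninim.

taakninim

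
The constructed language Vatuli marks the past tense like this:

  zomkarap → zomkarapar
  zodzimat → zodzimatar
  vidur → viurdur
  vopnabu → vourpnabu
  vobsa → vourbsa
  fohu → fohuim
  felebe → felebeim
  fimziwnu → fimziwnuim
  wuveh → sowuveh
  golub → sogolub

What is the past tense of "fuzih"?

fuzihim

vopnabu and fohu both end in -u yet inflect differently (vourpnabu, fohuim), so the final letter is not what conditions the rule; the first letter is.
"fuzih" begins with f-. The stems beginning with f- (fohu → fohuim, felebe → felebeim, fimziwnu → fimziwnuim) add -im.
So fuzih → fuzihim.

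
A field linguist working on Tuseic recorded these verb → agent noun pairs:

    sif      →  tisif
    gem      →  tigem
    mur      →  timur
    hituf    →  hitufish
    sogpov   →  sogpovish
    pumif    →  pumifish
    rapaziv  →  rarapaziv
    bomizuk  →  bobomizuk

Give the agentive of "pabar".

pabarish

"pabar" has 2 vowels. The stems with 2 vowels (hituf → hitufish, sogpov → sogpovish, pumif → pumifish) add -ish.
The other patterns: stems with 1 vowel add the prefix ti-; stems with 3 vowels repeat the first consonant+vowel as a prefix.
So pabar → pabarish.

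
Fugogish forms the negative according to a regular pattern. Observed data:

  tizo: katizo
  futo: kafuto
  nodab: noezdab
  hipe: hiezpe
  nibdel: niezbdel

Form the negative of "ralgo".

karalgo

tizo and nodab both have 2 vowels yet inflect differently (katizo, noezdab), so the number of vowels is not what conditions the rule; the final letter is.
"ralgo" ends in -o. The stems ending in -o (tizo → katizo, futo → kafuto) add the prefix ka-.
So ralgo → karalgo.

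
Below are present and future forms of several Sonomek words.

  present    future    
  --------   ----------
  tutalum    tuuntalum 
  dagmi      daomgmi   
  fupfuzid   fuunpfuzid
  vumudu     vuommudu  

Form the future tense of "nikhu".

dagmi and fupfuzid both have last vowel 'i' yet inflect differently (daomgmi, fuunpfuzid), so the last vowel is not what conditions the rule; whether the stem ends in a vowel or a consonant is.
"nikhu" ends in a vowel. The stems ending in a vowel (vumudu → vuommudu, dagmi → daomgmi) insert -om- after the first vowel.
The other pattern: stems ending in a consonant insert -un- after the first vowel.
So nikhu → niomkhu.

niomkhu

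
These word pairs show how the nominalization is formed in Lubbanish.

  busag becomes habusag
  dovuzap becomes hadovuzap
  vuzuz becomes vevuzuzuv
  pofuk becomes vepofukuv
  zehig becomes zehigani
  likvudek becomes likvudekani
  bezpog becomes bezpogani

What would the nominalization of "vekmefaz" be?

havekmefaz

"vekmefaz" has last vowel 'a'. The stems whose last vowel is 'a' (busag → habusag, dovuzap → hadovuzap) add the prefix ha-.
So vekmefaz → havekmefaz.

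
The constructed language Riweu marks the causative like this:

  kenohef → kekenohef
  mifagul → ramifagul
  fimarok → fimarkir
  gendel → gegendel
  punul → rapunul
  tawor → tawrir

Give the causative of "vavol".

vavlir

"vavol" has last vowel 'o'. The stems whose last vowel is 'o' (fimarok → fimarkir, tawor → tawrir) delete the last vowel and add -ir.
So vavol → vavlir.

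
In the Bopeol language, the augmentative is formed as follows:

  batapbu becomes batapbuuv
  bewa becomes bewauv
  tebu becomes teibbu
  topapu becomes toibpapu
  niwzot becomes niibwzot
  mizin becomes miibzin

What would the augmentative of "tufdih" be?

tuibfdih

batapbu and tebu both end in -u yet inflect differently (batapbuuv, teibbu), so the final letter is not what conditions the rule; the first letter is.
"tufdih" begins with t-. The stems beginning with t- (tebu → teibbu, topapu → toibpapu) insert -ib- after the first vowel.
The other pattern: stems beginning with b- add -uv.
So tufdih → tuibfdih.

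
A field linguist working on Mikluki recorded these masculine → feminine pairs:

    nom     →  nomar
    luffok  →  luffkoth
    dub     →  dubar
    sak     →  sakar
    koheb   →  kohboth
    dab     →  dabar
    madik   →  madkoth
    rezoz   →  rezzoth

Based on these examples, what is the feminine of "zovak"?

sak and luffok both end in -k yet inflect differently (sakar, luffkoth), so the final letter is not what conditions the rule; the number of vowels is.
"zovak" has 2 vowels. The stems with 2 vowels (rezoz → rezzoth, luffok → luffkoth, madik → madkoth) delete the last vowel and add -oth.
So zovak → zovkoth.

zovkoth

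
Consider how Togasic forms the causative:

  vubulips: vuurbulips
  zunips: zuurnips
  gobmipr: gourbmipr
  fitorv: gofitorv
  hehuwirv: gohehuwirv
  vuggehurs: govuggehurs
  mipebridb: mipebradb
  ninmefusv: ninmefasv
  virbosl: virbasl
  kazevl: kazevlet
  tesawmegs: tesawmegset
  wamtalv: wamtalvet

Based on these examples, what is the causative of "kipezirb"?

vubulips and vuggehurs both end in -s yet inflect differently (vuurbulips, govuggehurs), so the final letter is not what conditions the rule; the second-to-last letter is.
"kipezirb" has second-to-last letter 'r'. The stems whose second-to-last letter is 'r' (fitorv → gofitorv, hehuwirv → gohehuwirv, vuggehurs → govuggehurs) add the prefix go-.
The other patterns: stems whose second-to-last letter is 'p' insert -ur- after the first vowel; stems whose second-to-last letter is 'd' or 's' change the last vowel to 'a'; stems whose second-to-last letter is 'g', 'l' or 'v' add -et.
So kipezirb → gokipezirb.

gokipezirb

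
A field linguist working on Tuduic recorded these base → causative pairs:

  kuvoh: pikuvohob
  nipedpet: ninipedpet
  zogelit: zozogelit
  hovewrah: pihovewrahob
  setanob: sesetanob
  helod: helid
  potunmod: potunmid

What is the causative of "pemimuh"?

helod and setanob both have last vowel 'o' yet inflect differently (helid, sesetanob), so the last vowel is not what conditions the rule; the final letter is.
"pemimuh" ends in -h. The stems ending in -h (hovewrah → pihovewrahob, kuvoh → pikuvohob) add pi- … -ob around the stem.
The other patterns: stems ending in -d change the last vowel to 'i'; stems ending in -b or -t repeat the first consonant+vowel as a prefix.
So pemimuh → pipemimuhob.

pipemimuhob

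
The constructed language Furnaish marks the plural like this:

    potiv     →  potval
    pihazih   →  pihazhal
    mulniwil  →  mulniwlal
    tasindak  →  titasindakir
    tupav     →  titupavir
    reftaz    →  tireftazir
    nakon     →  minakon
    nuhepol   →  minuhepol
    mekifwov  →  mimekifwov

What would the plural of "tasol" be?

potiv and tupav both end in -v yet inflect differently (potval, titupavir), so the final letter is not what conditions the rule; the last vowel is.
"tasol" has last vowel 'o'. The stems whose last vowel is 'o' (nakon → minakon, nuhepol → minuhepol, mekifwov → mimekifwov) add the prefix mi-.
So tasol → mitasol.

mitasol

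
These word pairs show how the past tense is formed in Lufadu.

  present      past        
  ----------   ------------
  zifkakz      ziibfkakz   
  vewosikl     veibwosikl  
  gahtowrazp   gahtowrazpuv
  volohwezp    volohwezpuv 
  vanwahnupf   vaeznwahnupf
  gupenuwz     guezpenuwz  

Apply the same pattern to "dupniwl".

duezpniwl

zifkakz and gupenuwz both end in -z yet inflect differently (ziibfkakz, guezpenuwz), so the final letter is not what conditions the rule; the second-to-last letter is.
"dupniwl" has second-to-last letter 'w'. The one such stem in the data (gupenuwz → guezpenuwz) inserts -ez- after the first vowel (as does vanwahnupf), so the same rule applies.
The other patterns: stems whose second-to-last letter is 'k' insert -ib- after the first vowel; stems whose second-to-last letter is 'z' add -uv.
So dupniwl → duezpniwl.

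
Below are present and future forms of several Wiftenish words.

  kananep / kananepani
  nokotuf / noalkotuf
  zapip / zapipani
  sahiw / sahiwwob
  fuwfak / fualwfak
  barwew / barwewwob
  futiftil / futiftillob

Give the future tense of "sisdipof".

sialsdipof

zapip and sahiw both have last vowel 'i' yet inflect differently (zapipani, sahiwwob), so the last vowel is not what conditions the rule; the final letter is.
"sisdipof" ends in -f. The one such stem in the data (nokotuf → noalkotuf) inserts -al- after the first vowel (as does fuwfak), so the same rule applies.
So sisdipof → sialsdipof.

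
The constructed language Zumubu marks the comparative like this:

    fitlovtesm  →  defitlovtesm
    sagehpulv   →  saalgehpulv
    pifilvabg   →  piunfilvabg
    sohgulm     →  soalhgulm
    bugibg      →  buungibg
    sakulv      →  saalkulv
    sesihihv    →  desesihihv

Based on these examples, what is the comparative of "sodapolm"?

"sodapolm" has second-to-last letter 'l'. The stems whose second-to-last letter is 'l' (sagehpulv → saalgehpulv, sohgulm → soalhgulm, sakulv → saalkulv) insert -al- after the first vowel.
The other patterns: stems whose second-to-last letter is 'b' insert -un- after the first vowel; stems whose second-to-last letter is 'h' or 's' add the prefix de-.
So sodapolm → soaldapolm.

soaldapolm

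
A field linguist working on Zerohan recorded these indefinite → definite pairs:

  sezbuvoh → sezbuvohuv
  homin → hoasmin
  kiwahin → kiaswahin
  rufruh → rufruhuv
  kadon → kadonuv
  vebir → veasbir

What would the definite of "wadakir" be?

waasdakir

kiwahin and kadon both end in -n yet inflect differently (kiaswahin, kadonuv), so the final letter is not what conditions the rule; the last vowel is.
"wadakir" has last vowel 'i'. The stems whose last vowel is 'i' (kiwahin → kiaswahin, homin → hoasmin, vebir → veasbir) insert -as- after the first vowel.
The other pattern: stems whose last vowel is 'o' or 'u' add -uv.
So wadakir → waasdakir.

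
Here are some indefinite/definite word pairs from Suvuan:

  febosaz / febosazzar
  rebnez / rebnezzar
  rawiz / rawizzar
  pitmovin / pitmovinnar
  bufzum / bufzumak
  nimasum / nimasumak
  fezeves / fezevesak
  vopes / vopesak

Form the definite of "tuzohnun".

"tuzohnun" ends in -n. The one such stem in the data (pitmovin → pitmovinnar) doubles the final consonant and adds -ar (as do febosaz, rebnez), so the same rule applies.
The other pattern: stems ending in -m or -s add -ak.
So tuzohnun → tuzohnunnar.

tuzohnunnar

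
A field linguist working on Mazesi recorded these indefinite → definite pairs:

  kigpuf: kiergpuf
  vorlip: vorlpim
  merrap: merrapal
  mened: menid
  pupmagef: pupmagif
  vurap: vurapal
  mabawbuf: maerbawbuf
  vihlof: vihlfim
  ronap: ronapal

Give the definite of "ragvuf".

raergvuf

vurap and vorlip both end in -p yet inflect differently (vurapal, vorlpim), so the final letter is not what conditions the rule; the last vowel is.
"ragvuf" has last vowel 'u'. The stems whose last vowel is 'u' (mabawbuf → maerbawbuf, kigpuf → kiergpuf) insert -er- after the first vowel.
The other patterns: stems whose last vowel is 'a' add -al; stems whose last vowel is 'i' or 'o' delete the last vowel and add -im; stems whose last vowel is 'e' change the last vowel to 'i'.
So ragvuf → raergvuf.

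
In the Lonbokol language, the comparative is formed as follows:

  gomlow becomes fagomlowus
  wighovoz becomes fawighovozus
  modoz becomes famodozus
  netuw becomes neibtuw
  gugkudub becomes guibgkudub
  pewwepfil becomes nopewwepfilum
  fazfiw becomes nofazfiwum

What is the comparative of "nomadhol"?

fanomadholus

gomlow and netuw both end in -w yet inflect differently (fagomlowus, neibtuw), so the final letter is not what conditions the rule; the last vowel is.
"nomadhol" has last vowel 'o'. The stems whose last vowel is 'o' (gomlow → fagomlowus, wighovoz → fawighovozus, modoz → famodozus) add fa- … -us around the stem.
The other patterns: stems whose last vowel is 'u' insert -ib- after the first vowel; stems whose last vowel is 'i' add no- … -um around the stem.
So nomadhol → fanomadholus.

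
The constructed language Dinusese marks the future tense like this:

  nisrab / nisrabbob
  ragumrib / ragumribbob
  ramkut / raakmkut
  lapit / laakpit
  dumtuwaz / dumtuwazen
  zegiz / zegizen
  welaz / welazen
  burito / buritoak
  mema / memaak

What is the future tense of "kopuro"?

kopuroak

ragumrib and lapit both have last vowel 'i' yet inflect differently (ragumribbob, laakpit), so the last vowel is not what conditions the rule; the final letter is.
"kopuro" ends in -o. The one such stem in the data (burito → buritoak) adds -ak, so the same rule applies.
The other patterns: stems ending in -b double the final consonant and add -ob; stems ending in -t insert -ak- after the first vowel; stems ending in -z add -en.
So kopuro → kopuroak.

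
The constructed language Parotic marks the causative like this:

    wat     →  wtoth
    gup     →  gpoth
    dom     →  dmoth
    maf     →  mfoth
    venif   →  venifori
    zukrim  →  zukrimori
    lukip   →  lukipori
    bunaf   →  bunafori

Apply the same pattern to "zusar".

zusarori

maf and venif both end in -f yet inflect differently (mfoth, venifori), so the final letter is not what conditions the rule; the number of vowels is.
"zusar" has 2 vowels. The stems with 2 vowels (venif → venifori, zukrim → zukrimori, lukip → lukipori) add -ori.
So zusar → zusarori.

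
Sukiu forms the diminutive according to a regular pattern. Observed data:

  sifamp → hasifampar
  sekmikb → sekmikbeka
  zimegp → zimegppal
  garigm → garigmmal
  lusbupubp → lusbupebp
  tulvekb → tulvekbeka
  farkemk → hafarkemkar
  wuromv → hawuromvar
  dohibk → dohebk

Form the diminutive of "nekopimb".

farkemk and dohibk both end in -k yet inflect differently (hafarkemkar, dohebk), so the final letter is not what conditions the rule; the second-to-last letter is.
"nekopimb" has second-to-last letter 'm'. The stems whose second-to-last letter is 'm' (farkemk → hafarkemkar, sifamp → hasifampar, wuromv → hawuromvar) add ha- … -ar around the stem.
So nekopimb → hanekopimbar.

hanekopimbar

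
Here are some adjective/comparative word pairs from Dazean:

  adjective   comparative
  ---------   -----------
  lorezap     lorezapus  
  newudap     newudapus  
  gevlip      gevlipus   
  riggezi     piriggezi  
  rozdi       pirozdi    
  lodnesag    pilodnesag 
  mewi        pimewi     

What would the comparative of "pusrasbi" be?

pipusrasbi

gevlip and riggezi both have last vowel 'i' yet inflect differently (gevlipus, piriggezi), so the last vowel is not what conditions the rule; the final letter is.
"pusrasbi" ends in -i. The stems ending in -i (riggezi → piriggezi, rozdi → pirozdi, mewi → pimewi) add the prefix pi-.
The other pattern: stems ending in -p add -us.
So pusrasbi → pipusrasbi.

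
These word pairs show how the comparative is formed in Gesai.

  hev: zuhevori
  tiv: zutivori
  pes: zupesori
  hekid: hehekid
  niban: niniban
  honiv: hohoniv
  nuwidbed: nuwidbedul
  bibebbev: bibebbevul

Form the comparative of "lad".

zuladori

hev and honiv both end in -v yet inflect differently (zuhevori, hohoniv), so the final letter is not what conditions the rule; the number of vowels is.
"lad" has 1 vowel. The stems with 1 vowel (hev → zuhevori, tiv → zutivori, pes → zupesori) add zu- … -ori around the stem.
The other patterns: stems with 2 vowels repeat the first consonant+vowel as a prefix; stems with 3 vowels add -ul.
So lad → zuladori.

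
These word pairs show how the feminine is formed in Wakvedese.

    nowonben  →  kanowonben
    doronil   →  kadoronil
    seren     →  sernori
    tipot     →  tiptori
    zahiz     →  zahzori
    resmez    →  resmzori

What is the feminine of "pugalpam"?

kapugalpam

nowonben and seren both end in -n yet inflect differently (kanowonben, sernori), so the final letter is not what conditions the rule; the number of vowels is.
"pugalpam" has 3 vowels. The stems with 3 vowels (nowonben → kanowonben, doronil → kadoronil) add the prefix ka-.
So pugalpam → kapugalpam.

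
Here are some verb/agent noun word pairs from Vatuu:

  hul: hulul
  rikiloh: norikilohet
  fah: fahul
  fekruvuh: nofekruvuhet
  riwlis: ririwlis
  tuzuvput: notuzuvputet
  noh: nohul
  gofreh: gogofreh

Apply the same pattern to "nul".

nulul

"nul" has 1 vowel. The stems with 1 vowel (hul → hulul, fah → fahul, noh → nohul) add -ul.
The other patterns: stems with 2 vowels repeat the first consonant+vowel as a prefix; stems with 3 vowels add no- … -et around the stem.
So nul → nulul.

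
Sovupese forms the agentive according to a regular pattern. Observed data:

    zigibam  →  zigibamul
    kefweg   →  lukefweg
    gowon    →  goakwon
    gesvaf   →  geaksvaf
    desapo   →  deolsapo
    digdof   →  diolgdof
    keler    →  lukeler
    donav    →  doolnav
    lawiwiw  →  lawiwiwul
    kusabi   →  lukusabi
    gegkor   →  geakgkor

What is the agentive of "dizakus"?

digdof and gesvaf both end in -f yet inflect differently (diolgdof, geaksvaf), so the final letter is not what conditions the rule; the first letter is.
"dizakus" begins with d-. The stems beginning with d- (desapo → deolsapo, digdof → diolgdof, donav → doolnav) insert -ol- after the first vowel.
The other patterns: stems beginning with k- add the prefix lu-; stems beginning with g- insert -ak- after the first vowel; stems beginning with l- or z- add -ul.
So dizakus → diolzakus.

diolzakus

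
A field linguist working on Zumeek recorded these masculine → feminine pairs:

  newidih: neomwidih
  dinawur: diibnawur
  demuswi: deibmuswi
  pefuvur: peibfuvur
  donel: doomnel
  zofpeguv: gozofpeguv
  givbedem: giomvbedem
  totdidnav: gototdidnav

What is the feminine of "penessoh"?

peomnessoh

zofpeguv and pefuvur both have last vowel 'u' yet inflect differently (gozofpeguv, peibfuvur), so the last vowel is not what conditions the rule; the final letter is.
"penessoh" ends in -h. The one such stem in the data (newidih → neomwidih) inserts -om- after the first vowel (as do donel, givbedem), so the same rule applies.
So penessoh → peomnessoh.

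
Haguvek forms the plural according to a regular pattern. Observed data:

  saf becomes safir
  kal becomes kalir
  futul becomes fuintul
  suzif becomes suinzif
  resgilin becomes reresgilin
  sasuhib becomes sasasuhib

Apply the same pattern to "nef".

kal and futul both end in -l yet inflect differently (kalir, fuintul), so the final letter is not what conditions the rule; the number of vowels is.
"nef" has 1 vowel. The stems with 1 vowel (saf → safir, kal → kalir) add -ir.
So nef → nefir.

nefir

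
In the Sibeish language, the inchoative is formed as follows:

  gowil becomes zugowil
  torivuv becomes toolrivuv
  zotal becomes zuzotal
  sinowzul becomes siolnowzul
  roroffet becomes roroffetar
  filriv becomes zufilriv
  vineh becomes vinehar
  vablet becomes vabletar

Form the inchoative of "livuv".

torivuv and filriv both end in -v yet inflect differently (toolrivuv, zufilriv), so the final letter is not what conditions the rule; the last vowel is.
"livuv" has last vowel 'u'. The stems whose last vowel is 'u' (sinowzul → siolnowzul, torivuv → toolrivuv) insert -ol- after the first vowel.
So livuv → liolvuv.

liolvuv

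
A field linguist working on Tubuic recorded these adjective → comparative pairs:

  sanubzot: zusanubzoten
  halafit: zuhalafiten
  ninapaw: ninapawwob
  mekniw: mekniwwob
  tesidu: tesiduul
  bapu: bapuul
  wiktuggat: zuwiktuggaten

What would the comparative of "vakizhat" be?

wiktuggat and ninapaw both have last vowel 'a' yet inflect differently (zuwiktuggaten, ninapawwob), so the last vowel is not what conditions the rule; the final letter is.
"vakizhat" ends in -t. The stems ending in -t (wiktuggat → zuwiktuggaten, halafit → zuhalafiten, sanubzot → zusanubzoten) add zu- … -en around the stem.
So vakizhat → zuvakizhaten.

zuvakizhaten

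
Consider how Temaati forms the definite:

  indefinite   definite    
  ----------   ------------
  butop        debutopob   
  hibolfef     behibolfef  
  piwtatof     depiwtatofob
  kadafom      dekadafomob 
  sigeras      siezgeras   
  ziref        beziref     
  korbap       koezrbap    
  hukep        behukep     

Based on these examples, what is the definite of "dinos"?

dedinosob

korbap and hukep both end in -p yet inflect differently (koezrbap, behukep), so the final letter is not what conditions the rule; the last vowel is.
"dinos" has last vowel 'o'. The stems whose last vowel is 'o' (kadafom → dekadafomob, piwtatof → depiwtatofob, butop → debutopob) add de- … -ob around the stem.
The other patterns: stems whose last vowel is 'a' insert -ez- after the first vowel; stems whose last vowel is 'e' add the prefix be-.
So dinos → dedinosob.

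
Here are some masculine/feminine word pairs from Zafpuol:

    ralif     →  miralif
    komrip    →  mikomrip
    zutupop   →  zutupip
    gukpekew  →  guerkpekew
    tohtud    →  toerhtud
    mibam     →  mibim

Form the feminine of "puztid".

mipuztid

"puztid" has last vowel 'i'. The stems whose last vowel is 'i' (ralif → miralif, komrip → mikomrip) add the prefix mi-.
The other patterns: stems whose last vowel is 'e' or 'u' insert -er- after the first vowel; stems whose last vowel is 'a' or 'o' change the last vowel to 'i'.
So puztid → mipuztid.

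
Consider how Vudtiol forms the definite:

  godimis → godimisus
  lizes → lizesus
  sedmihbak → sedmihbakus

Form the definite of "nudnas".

nudnasus

Every pair shown (godimis → godimisus, lizes → lizesus, sedmihbak → sedmihbakus) follows the same rule: add -us.
So nudnas → nudnasus.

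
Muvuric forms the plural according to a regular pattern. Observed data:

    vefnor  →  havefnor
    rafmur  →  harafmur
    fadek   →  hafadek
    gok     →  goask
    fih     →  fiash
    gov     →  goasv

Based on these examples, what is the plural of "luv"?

"luv" has 1 vowel. The stems with 1 vowel (gok → goask, fih → fiash, gov → goasv) insert -as- after the first vowel.
So luv → luasv.

luasv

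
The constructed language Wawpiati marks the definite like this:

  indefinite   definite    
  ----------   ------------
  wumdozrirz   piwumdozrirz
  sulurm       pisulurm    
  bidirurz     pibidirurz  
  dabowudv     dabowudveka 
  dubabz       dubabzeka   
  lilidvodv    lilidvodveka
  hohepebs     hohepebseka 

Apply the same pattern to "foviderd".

wumdozrirz and dubabz both end in -z yet inflect differently (piwumdozrirz, dubabzeka), so the final letter is not what conditions the rule; the second-to-last letter is.
"foviderd" has second-to-last letter 'r'. The stems whose second-to-last letter is 'r' (wumdozrirz → piwumdozrirz, sulurm → pisulurm, bidirurz → pibidirurz) add the prefix pi-.
The other pattern: stems whose second-to-last letter is 'b' or 'd' add -eka.
So foviderd → pifoviderd.

pifoviderd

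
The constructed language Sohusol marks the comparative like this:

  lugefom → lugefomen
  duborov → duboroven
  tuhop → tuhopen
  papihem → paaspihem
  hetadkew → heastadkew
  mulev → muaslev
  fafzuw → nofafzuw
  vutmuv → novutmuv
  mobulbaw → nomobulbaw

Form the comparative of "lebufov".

lugefom and papihem both end in -m yet inflect differently (lugefomen, paaspihem), so the final letter is not what conditions the rule; the last vowel is.
"lebufov" has last vowel 'o'. The stems whose last vowel is 'o' (lugefom → lugefomen, duborov → duboroven, tuhop → tuhopen) add -en.
The other patterns: stems whose last vowel is 'e' insert -as- after the first vowel; stems whose last vowel is 'a' or 'u' add the prefix no-.
So lebufov → lebufoven.

lebufoven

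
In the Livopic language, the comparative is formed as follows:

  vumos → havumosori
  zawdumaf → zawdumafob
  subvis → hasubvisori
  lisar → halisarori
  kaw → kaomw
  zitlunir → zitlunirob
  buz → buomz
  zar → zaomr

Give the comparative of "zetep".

hazetepori

zar and lisar both end in -r yet inflect differently (zaomr, halisarori), so the final letter is not what conditions the rule; the number of vowels is.
"zetep" has 2 vowels. The stems with 2 vowels (subvis → hasubvisori, lisar → halisarori, vumos → havumosori) add ha- … -ori around the stem.
The other patterns: stems with 1 vowel insert -om- after the first vowel; stems with 3 vowels add -ob.
So zetep → hazetepori.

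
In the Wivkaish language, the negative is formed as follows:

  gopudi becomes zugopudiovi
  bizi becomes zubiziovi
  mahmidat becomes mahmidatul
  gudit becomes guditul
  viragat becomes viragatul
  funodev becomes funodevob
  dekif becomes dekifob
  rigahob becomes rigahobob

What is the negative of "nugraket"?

nugraketul

gopudi and gudit both have last vowel 'i' yet inflect differently (zugopudiovi, guditul), so the last vowel is not what conditions the rule; the final letter is.
"nugraket" ends in -t. The stems ending in -t (mahmidat → mahmidatul, gudit → guditul, viragat → viragatul) add -ul.
The other patterns: stems ending in -i add zu- … -ovi around the stem; stems ending in -b, -f or -v add -ob.
So nugraket → nugraketul.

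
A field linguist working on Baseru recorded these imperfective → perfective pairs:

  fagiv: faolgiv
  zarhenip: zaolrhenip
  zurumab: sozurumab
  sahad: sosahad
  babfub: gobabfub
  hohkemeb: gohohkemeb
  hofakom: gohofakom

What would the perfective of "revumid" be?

reolvumid

"revumid" has last vowel 'i'. The stems whose last vowel is 'i' (fagiv → faolgiv, zarhenip → zaolrhenip) insert -ol- after the first vowel.
So revumid → reolvumid.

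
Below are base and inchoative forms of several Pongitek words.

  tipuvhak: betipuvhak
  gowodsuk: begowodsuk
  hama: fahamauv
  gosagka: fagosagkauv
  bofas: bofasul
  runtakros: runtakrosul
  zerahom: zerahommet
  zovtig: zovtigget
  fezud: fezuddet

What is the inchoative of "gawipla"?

tipuvhak and hama both have last vowel 'a' yet inflect differently (betipuvhak, fahamauv), so the last vowel is not what conditions the rule; the final letter is.
"gawipla" ends in -a. The stems ending in -a (hama → fahamauv, gosagka → fagosagkauv) add fa- … -uv around the stem.
So gawipla → fagawiplauv.

fagawiplauv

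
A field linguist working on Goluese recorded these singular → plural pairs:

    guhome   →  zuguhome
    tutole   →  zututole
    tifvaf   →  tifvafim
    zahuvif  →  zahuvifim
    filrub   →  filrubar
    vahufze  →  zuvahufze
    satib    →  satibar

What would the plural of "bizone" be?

zubizone

"bizone" ends in -e. The stems ending in -e (vahufze → zuvahufze, tutole → zututole, guhome → zuguhome) add the prefix zu-.
The other patterns: stems ending in -b add -ar; stems ending in -f add -im.
So bizone → zubizone.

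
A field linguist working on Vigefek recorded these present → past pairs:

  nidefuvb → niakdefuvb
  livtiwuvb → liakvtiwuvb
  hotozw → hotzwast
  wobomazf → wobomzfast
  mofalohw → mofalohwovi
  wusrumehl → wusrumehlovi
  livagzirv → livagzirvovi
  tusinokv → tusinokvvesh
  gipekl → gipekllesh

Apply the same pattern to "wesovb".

hotozw and mofalohw both end in -w yet inflect differently (hotzwast, mofalohwovi), so the final letter is not what conditions the rule; the second-to-last letter is.
"wesovb" has second-to-last letter 'v'. The stems whose second-to-last letter is 'v' (nidefuvb → niakdefuvb, livtiwuvb → liakvtiwuvb) insert -ak- after the first vowel.
So wesovb → weaksovb.

weaksovb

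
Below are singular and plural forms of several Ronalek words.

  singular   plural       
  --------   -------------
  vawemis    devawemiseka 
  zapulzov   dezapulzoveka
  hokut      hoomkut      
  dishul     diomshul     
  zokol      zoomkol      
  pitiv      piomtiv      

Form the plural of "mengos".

zapulzov and pitiv both end in -v yet inflect differently (dezapulzoveka, piomtiv), so the final letter is not what conditions the rule; the number of vowels is.
"mengos" has 2 vowels. The stems with 2 vowels (hokut → hoomkut, dishul → diomshul, zokol → zoomkol) insert -om- after the first vowel.
So mengos → meomngos.

meomngos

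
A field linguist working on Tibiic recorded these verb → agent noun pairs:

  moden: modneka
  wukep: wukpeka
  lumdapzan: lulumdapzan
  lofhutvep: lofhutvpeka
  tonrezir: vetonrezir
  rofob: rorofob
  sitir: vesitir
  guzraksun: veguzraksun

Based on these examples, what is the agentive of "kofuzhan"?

kokofuzhan

"kofuzhan" has last vowel 'a'. The one such stem in the data (lumdapzan → lulumdapzan) repeats the first consonant+vowel as a prefix (as does rofob), so the same rule applies.
The other patterns: stems whose last vowel is 'e' delete the last vowel and add -eka; stems whose last vowel is 'i' or 'u' add the prefix ve-.
So kofuzhan → kokofuzhan.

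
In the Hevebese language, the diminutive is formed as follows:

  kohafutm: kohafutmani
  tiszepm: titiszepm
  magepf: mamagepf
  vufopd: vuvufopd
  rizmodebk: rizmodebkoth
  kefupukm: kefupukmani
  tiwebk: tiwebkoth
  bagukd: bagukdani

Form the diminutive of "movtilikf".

vufopd and bagukd both end in -d yet inflect differently (vuvufopd, bagukdani), so the final letter is not what conditions the rule; the second-to-last letter is.
"movtilikf" has second-to-last letter 'k'. The stems whose second-to-last letter is 'k' (bagukd → bagukdani, kefupukm → kefupukmani) add -ani.
So movtilikf → movtilikfani.

movtilikfani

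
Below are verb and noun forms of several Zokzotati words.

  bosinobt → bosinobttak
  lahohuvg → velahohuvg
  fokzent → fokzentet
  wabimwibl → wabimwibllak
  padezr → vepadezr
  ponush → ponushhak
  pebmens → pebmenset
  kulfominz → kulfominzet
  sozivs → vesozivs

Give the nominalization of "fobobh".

fobobhhak

fokzent and bosinobt both end in -t yet inflect differently (fokzentet, bosinobttak), so the final letter is not what conditions the rule; the second-to-last letter is.
"fobobh" has second-to-last letter 'b'. The stems whose second-to-last letter is 'b' (bosinobt → bosinobttak, wabimwibl → wabimwibllak) double the final consonant and add -ak.
The other patterns: stems whose second-to-last letter is 'n' add -et; stems whose second-to-last letter is 'v' or 'z' add the prefix ve-.
So fobobh → fobobhhak.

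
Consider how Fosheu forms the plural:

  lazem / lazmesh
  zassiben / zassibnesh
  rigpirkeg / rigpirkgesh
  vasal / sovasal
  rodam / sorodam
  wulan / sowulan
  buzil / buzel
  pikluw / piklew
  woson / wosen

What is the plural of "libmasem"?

libmasmesh

lazem and rodam both end in -m yet inflect differently (lazmesh, sorodam), so the final letter is not what conditions the rule; the last vowel is.
"libmasem" has last vowel 'e'. The stems whose last vowel is 'e' (lazem → lazmesh, zassiben → zassibnesh, rigpirkeg → rigpirkgesh) delete the last vowel and add -esh.
So libmasem → libmasmesh.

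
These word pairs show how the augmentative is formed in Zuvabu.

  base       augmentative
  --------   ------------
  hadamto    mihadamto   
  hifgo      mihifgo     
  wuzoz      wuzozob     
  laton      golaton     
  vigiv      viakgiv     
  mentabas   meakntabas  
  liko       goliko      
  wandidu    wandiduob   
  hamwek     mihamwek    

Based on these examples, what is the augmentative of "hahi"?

mihahi

"hahi" begins with h-. The stems beginning with h- (hifgo → mihifgo, hamwek → mihamwek, hadamto → mihadamto) add the prefix mi-.
The other patterns: stems beginning with w- add -ob; stems beginning with l- add the prefix go-; stems beginning with m- or v- insert -ak- after the first vowel.
So hahi → mihahi.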